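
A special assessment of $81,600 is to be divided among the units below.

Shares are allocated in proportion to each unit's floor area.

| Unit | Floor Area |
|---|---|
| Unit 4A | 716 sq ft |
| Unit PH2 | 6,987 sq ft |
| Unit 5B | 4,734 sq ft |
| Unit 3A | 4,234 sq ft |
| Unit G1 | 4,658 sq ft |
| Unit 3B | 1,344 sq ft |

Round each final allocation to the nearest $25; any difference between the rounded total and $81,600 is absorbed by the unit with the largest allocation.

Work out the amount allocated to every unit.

Unit 4A: $2,575 · Unit PH2: $25,125 · Unit 5B: $17,050 · Unit 3A: $15,250 · Unit G1: $16,775 · Unit 3B: $4,825

Total floor area = 22,673.
Raw shares: Unit 4A 716/22,673 × $81,600 = 2,576.88; Unit PH2 6,987/22,673 × $81,600 = 25,146.17; Unit 5B 4,734/22,673 × $81,600 = 17,037.64; Unit 3A 4,234/22,673 × $81,600 = 15,238.14; Unit G1 4,658/22,673 × $81,600 = 16,764.12; Unit 3B 1,344/22,673 × $81,600 = 4,837.05.
After rounding ($25): Unit 4A $2,575; Unit PH2 $25,150; Unit 5B $17,050; Unit 3A $15,250; Unit G1 $16,775; Unit 3B $4,825. Sum = $81,625.
Difference $81,600 − $81,625 = −$25 applied to largest allocation (Unit PH2): Unit PH2 becomes $25,125.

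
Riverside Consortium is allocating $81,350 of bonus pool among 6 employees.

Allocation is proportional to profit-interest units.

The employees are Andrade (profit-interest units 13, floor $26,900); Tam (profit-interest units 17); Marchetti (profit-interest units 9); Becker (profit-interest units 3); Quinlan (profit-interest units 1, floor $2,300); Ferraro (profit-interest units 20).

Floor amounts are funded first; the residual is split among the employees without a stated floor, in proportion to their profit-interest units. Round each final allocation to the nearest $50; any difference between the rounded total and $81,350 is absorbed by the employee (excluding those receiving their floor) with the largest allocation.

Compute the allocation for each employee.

Andrade: $26,900; Tam: $18,100; Marchetti: $9,600; Becker: $3,200; Quinlan: $2,300; Ferraro: $21,250

Fund the minimums — Andrade $26,900; Quinlan $2,300. Residual $52,150.
Residual split over remaining profit-interest units 49: Tam 18,092.86 → $18,100; Marchetti 9,578.57 → $9,600; Becker 3,192.86 → $3,200; Ferraro 21,285.71 → $21,300.
Rounding difference −$50 applied to Ferraro → $21,250.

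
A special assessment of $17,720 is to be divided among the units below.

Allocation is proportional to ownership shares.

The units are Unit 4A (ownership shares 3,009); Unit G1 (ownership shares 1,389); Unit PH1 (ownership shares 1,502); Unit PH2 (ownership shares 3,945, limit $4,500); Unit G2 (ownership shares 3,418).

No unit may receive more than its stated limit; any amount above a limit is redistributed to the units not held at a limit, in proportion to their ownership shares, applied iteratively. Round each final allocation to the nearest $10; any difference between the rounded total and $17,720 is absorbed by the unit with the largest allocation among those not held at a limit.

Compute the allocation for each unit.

Unit 4A: $4,270 · Unit G1: $1,970 · Unit PH1: $2,130 · Unit PH2: $4,500 · Unit G2: $4,850

Total ownership shares = 13,263.
Proportional shares (ignoring caps): Unit 4A 4,020.17; Unit G1 1,855.77; Unit PH1 2,006.74; Unit PH2 5,270.71; Unit G2 4,566.61.
Held at cap: Unit PH2 ($4,500); balance $13,220 reallocated over remaining ownership shares 9,318.
Redistributed shares: Unit 4A 4,269.05 → $4,270; Unit G1 1,970.66 → $1,970; Unit PH1 2,130.98 → $2,130; Unit G2 4,849.32 → $4,850.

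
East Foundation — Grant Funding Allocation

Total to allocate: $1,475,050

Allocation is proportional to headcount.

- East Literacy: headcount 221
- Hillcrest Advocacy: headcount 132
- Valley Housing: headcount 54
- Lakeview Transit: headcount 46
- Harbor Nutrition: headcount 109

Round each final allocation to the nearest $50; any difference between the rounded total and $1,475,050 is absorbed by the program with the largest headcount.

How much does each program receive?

East Literacy: $580,000; Hillcrest Advocacy: $346,450; Valley Housing: $141,750; Lakeview Transit: $120,750; Harbor Nutrition: $286,100

Headcount total: 562.
Pro-rata amounts: East Literacy 221/562 × $1,475,050 = 580,046.35; Hillcrest Advocacy 132/562 × $1,475,050 = 346,453.02; Valley Housing 54/562 × $1,475,050 = 141,730.78; Lakeview Transit 46/562 × $1,475,050 = 120,733.63; Harbor Nutrition 109/562 × $1,475,050 = 286,086.21.
At nearest $50: East Literacy $580,050; Hillcrest Advocacy $346,450; Valley Housing $141,750; Lakeview Transit $120,750; Harbor Nutrition $286,100. Sum = $1,475,100.
Difference $1,475,050 − $1,475,100 = −$50 applied to largest headcount (East Literacy): East Literacy becomes $580,000.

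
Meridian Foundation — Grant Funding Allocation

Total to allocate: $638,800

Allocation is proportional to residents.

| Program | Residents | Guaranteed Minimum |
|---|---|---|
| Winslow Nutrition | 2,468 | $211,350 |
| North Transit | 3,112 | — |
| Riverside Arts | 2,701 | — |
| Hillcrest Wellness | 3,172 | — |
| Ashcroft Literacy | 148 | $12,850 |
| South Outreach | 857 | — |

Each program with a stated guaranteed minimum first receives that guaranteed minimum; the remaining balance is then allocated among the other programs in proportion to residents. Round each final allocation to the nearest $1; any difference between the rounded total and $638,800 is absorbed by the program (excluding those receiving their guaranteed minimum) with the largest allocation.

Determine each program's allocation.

Minimums first: Winslow Nutrition $211,350; Ashcroft Literacy $12,850. Remaining pool $414,600.
Remaining pool split over remaining residents 9,842: North Transit 131,094.82 → $131,095; Riverside Arts 113,781.20 → $113,781; Hillcrest Wellness 133,622.35 → $133,622; South Outreach 36,101.63 → $36,102.

Winslow Nutrition: $211,350 | North Transit: $131,095 | Riverside Arts: $113,781 | Hillcrest Wellness: $133,622 | Ashcroft Literacy: $12,850 | South Outreach: $36,102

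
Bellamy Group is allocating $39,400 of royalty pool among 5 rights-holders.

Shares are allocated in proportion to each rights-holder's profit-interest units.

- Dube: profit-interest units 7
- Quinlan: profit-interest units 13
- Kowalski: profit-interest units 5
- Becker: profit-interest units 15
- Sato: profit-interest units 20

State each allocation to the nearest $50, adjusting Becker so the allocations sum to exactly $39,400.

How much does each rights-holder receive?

Dube: $4,600; Quinlan: $8,550; Kowalski: $3,300; Becker: $9,800; Sato: $13,150

Total profit-interest units = 60.
Proportional shares: Dube 7/60 × $39,400 = 4,596.67; Quinlan 13/60 × $39,400 = 8,536.67; Kowalski 5/60 × $39,400 = 3,283.33; Becker 15/60 × $39,400 = 9,850.00; Sato 20/60 × $39,400 = 13,133.33.
At nearest $50: Dube $4,600; Quinlan $8,550; Kowalski $3,300; Becker $9,850; Sato $13,150. Sum = $39,450.
Difference $39,400 − $39,450 = −$50 applied to Becker: Becker becomes $9,800.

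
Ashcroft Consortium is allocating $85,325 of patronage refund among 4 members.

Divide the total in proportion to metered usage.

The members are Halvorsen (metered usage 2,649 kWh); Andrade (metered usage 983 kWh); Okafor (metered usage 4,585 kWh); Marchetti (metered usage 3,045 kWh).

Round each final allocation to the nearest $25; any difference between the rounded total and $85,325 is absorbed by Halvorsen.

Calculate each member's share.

Halvorsen: $20,050; Andrade: $7,450; Okafor: $34,750; Marchetti: $23,075

Metered usage total: 11,262.
Proportional shares: Halvorsen 2,649/11,262 × $85,325 = 20,069.79; Andrade 983/11,262 × $85,325 = 7,447.56; Okafor 4,585/11,262 × $85,325 = 34,737.62; Marchetti 3,045/11,262 × $85,325 = 23,070.03.
After rounding ($25): Halvorsen $20,075; Andrade $7,450; Okafor $34,750; Marchetti $23,075. Sum = $85,350.
Difference $85,325 − $85,350 = −$25 applied to Halvorsen: Halvorsen becomes $20,050.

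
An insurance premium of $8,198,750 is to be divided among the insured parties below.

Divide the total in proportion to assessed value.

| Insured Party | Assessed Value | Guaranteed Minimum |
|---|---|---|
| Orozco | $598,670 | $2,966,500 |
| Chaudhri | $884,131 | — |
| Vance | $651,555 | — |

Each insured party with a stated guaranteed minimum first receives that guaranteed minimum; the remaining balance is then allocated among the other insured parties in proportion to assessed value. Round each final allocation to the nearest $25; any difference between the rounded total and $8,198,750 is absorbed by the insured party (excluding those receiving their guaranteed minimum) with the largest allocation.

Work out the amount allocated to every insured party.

Guaranteed amounts: Orozco $2,966,500. Remaining pool $5,232,250.
Remaining pool split over remaining assessed value 1,535,686: Chaudhri 3,012,330.92 → $3,012,325; Vance 2,219,919.08 → $2,219,925.

Orozco: $2,966,500 | Chaudhri: $3,012,325 | Vance: $2,219,925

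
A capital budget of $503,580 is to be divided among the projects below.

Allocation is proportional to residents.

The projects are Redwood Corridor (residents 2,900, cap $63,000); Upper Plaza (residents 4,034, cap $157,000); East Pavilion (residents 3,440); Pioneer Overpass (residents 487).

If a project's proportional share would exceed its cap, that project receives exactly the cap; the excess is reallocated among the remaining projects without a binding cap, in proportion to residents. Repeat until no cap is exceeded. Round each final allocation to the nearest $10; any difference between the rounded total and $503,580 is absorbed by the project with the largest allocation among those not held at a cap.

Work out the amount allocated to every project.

Combined residents = 10,861.
Proportional shares (ignoring caps): Redwood Corridor 134,461.10; Upper Plaza 187,040.03; East Pavilion 159,498.68; Pioneer Overpass 22,580.19.
Cap binds for Redwood Corridor ($63,000), Upper Plaza ($157,000); balance $283,580 reallocated over remaining residents 3,927.
Redistributed shares: East Pavilion 248,412.32 → $248,410; Pioneer Overpass 35,167.68 → $35,170.

Redwood Corridor: $63,000 | Upper Plaza: $157,000 | East Pavilion: $248,410 | Pioneer Overpass: $35,170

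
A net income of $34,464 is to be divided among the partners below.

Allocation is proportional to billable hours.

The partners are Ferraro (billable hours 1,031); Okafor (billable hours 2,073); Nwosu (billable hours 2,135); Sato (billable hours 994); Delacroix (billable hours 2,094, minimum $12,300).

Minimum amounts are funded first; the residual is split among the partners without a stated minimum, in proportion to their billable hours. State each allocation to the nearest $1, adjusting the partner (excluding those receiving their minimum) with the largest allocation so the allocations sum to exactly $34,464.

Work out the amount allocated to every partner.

Fund the minimums — Delacroix $12,300. Residual $22,164.
Residual split over remaining billable hours 6,233: Ferraro 3,666.15 → $3,666; Okafor 7,371.41 → $7,371; Nwosu 7,591.87 → $7,592; Sato 3,534.58 → $3,535.

Ferraro: $3,666 | Okafor: $7,371 | Nwosu: $7,592 | Sato: $3,535 | Delacroix: $12,300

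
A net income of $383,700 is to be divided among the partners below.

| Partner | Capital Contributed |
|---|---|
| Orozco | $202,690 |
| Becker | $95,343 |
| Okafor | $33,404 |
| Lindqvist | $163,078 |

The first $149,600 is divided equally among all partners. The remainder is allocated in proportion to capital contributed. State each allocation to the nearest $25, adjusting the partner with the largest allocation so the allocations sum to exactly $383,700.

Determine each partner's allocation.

Orozco: $133,350 · Becker: $82,525 · Okafor: $53,225 · Lindqvist: $114,600

$149,600 shared equally gives $37,400 per partner.
Remainder $234,100 by capital contributed (total 494,515): Orozco 95,952.05 → $95,950; Becker 45,134.72 → $45,125; Okafor 15,813.22 → $15,825; Lindqvist 77,200.00 → $77,200.
Totals: Orozco $37,400 + $95,950 = $133,350; Becker $37,400 + $45,125 = $82,525; Okafor $37,400 + $15,825 = $53,225; Lindqvist $37,400 + $77,200 = $114,600.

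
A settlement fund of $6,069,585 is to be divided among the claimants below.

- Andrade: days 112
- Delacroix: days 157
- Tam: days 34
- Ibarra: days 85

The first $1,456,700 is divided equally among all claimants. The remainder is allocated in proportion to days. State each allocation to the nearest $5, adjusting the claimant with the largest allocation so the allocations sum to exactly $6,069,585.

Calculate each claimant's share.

Andrade: $1,695,730; Delacroix: $2,230,730; Tam: $768,395; Ibarra: $1,374,730

$1,456,700 shared equally gives $364,175 per claimant.
Remainder $4,612,885 by days (total 388): Andrade 1,331,554.43 → $1,331,555; Delacroix 1,866,553.98 → $1,866,555; Tam 404,221.88 → $404,220; Ibarra 1,010,554.70 → $1,010,555.
Totals: Andrade $364,175 + $1,331,555 = $1,695,730; Delacroix $364,175 + $1,866,555 = $2,230,730; Tam $364,175 + $404,220 = $768,395; Ibarra $364,175 + $1,010,555 = $1,374,730.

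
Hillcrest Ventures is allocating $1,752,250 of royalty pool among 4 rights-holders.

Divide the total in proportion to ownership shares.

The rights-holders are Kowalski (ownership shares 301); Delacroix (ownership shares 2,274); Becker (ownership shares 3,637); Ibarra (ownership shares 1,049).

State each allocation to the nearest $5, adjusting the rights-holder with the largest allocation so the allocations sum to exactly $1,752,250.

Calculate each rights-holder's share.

Total ownership shares = 7,261.
Unrounded shares: Kowalski 301/7,261 × $1,752,250 = 72,638.38; Delacroix 2,274/7,261 × $1,752,250 = 548,769.66; Becker 3,637/7,261 × $1,752,250 = 877,693.60; Ibarra 1,049/7,261 × $1,752,250 = 253,148.36.
At nearest $5: Kowalski $72,640; Delacroix $548,770; Becker $877,695; Ibarra $253,150. Sum = $1,752,255.
Difference $1,752,250 − $1,752,255 = −$5 applied to largest allocation (Becker): Becker becomes $877,690.

Kowalski: $72,640; Delacroix: $548,770; Becker: $877,690; Ibarra: $253,150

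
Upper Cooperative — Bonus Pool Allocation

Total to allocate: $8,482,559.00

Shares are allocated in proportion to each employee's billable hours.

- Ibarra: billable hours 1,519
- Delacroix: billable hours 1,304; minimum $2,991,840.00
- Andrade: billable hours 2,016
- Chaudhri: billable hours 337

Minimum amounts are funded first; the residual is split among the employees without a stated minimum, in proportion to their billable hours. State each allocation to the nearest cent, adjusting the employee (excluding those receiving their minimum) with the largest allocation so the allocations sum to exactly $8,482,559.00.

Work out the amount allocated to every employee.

Guaranteed amounts: Delacroix $2,991,840.00. Residual $5,490,719.00.
Residual split over remaining billable hours 3,872: Ibarra 2,154,029.4837 → $2,154,029.48; Andrade 2,858,804.1074 → $2,858,804.11; Chaudhri 477,885.4088 → $477,885.41.

Ibarra: $2,154,029.48 · Delacroix: $2,991,840.00 · Andrade: $2,858,804.11 · Chaudhri: $477,885.41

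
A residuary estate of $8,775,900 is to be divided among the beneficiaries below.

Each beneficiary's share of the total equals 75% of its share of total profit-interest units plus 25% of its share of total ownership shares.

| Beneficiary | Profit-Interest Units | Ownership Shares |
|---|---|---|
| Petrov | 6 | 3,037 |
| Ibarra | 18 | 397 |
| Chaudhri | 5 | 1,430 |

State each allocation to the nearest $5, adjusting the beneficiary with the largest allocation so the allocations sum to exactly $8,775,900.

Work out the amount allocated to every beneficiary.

Petrov: $2,731,660 · Ibarra: $4,264,405 · Chaudhri: $1,779,835

Profit-interest units total 29; ownership shares total 4,864.
Blended shares (75% profit-interest units + 25% ownership shares): Petrov 0.3113; Ibarra 0.4859; Chaudhri 0.2028.
Raw shares: Petrov 2,731,658.77; Ibarra 4,264,405.14; Chaudhri 1,779,836.09.
Rounded to nearest $5: Petrov $2,731,660; Ibarra $4,264,405; Chaudhri $1,779,835. Sum = $8,775,900.
Sum already equals the total — no adjustment.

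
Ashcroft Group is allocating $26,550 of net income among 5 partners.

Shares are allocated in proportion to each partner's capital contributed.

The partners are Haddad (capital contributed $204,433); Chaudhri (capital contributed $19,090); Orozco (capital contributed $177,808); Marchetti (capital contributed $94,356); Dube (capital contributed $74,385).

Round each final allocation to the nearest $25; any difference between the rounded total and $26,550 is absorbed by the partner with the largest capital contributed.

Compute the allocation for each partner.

Haddad: $9,500 · Chaudhri: $900 · Orozco: $8,275 · Marchetti: $4,400 · Dube: $3,475

Sum of capital contributed: 570,072.
Unrounded shares: Haddad 204,433/570,072 × $26,550 = 9,521.07; Chaudhri 19,090/570,072 × $26,550 = 889.08; Orozco 177,808/570,072 × $26,550 = 8,281.06; Marchetti 94,356/570,072 × $26,550 = 4,394.45; Dube 74,385/570,072 × $26,550 = 3,464.34.
At nearest $25: Haddad $9,525; Chaudhri $900; Orozco $8,275; Marchetti $4,400; Dube $3,475. Sum = $26,575.
Difference $26,550 − $26,575 = −$25 applied to largest capital contributed (Haddad): Haddad becomes $9,500.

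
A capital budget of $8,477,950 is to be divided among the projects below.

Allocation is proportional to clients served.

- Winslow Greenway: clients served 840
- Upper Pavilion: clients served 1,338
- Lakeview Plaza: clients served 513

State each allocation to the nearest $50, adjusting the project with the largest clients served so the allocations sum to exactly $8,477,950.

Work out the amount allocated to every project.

Winslow Greenway: $2,646,400 | Upper Pavilion: $4,215,350 | Lakeview Plaza: $1,616,200

Total clients served = 840 + 1,338 + 513 = 2,691.
Pro-rata amounts: Winslow Greenway 2,646,405.80; Upper Pavilion 4,215,346.38; Lakeview Plaza 1,616,197.83.
At nearest $50: Winslow Greenway $2,646,400; Upper Pavilion $4,215,350; Lakeview Plaza $1,616,200. Sum = $8,477,950.
No rounding difference to absorb.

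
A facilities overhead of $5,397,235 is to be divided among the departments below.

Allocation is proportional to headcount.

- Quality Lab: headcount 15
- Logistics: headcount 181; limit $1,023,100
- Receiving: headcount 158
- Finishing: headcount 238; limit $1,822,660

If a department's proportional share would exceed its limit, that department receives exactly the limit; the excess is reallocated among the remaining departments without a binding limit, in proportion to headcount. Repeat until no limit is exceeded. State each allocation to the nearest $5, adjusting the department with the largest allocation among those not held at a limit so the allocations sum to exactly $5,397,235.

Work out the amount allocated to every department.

Combined headcount = 592.
Proportional shares (ignoring caps): Quality Lab 136,754.27; Logistics 1,650,168.13; Receiving 1,440,478.26; Finishing 2,169,834.34.
Cap binds for Logistics ($1,023,100), Finishing ($1,822,660); remaining pool $2,551,475 reallocated over remaining headcount 173.
Redistributed shares: Quality Lab 221,226.16 → $221,225; Receiving 2,330,248.84 → $2,330,250.

Quality Lab: $221,225 | Logistics: $1,023,100 | Receiving: $2,330,250 | Finishing: $1,822,660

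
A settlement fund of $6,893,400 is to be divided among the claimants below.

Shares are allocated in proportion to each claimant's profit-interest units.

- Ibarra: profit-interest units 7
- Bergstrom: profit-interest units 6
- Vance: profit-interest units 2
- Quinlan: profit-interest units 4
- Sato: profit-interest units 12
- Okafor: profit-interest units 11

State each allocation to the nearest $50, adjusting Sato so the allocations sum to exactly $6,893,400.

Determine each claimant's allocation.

Ibarra: $1,148,900; Bergstrom: $984,750; Vance: $328,250; Quinlan: $656,500; Sato: $1,969,600; Okafor: $1,805,400

Combined profit-interest units = 42.
Raw shares: Ibarra 7/42 × $6,893,400 = 1,148,900.00; Bergstrom 6/42 × $6,893,400 = 984,771.43; Vance 2/42 × $6,893,400 = 328,257.14; Quinlan 4/42 × $6,893,400 = 656,514.29; Sato 12/42 × $6,893,400 = 1,969,542.86; Okafor 11/42 × $6,893,400 = 1,805,414.29.
At nearest $50: Ibarra $1,148,900; Bergstrom $984,750; Vance $328,250; Quinlan $656,500; Sato $1,969,550; Okafor $1,805,400. Sum = $6,893,350.
Difference $6,893,400 − $6,893,350 = +$50 applied to Sato: Sato becomes $1,969,600.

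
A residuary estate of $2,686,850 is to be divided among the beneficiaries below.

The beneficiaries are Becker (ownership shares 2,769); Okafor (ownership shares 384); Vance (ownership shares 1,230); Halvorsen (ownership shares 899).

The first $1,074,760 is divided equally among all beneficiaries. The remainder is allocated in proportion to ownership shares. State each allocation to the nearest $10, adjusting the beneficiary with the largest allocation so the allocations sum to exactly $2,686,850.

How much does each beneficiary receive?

$1,074,760 shared equally gives $268,690 per beneficiary.
Remainder $1,612,090 by ownership shares (total 5,282): Becker 845,111.17 → $845,110; Okafor 117,198.52 → $117,200; Vance 375,401.50 → $375,400; Halvorsen 274,378.82 → $274,380.
Totals: Becker $268,690 + $845,110 = $1,113,800; Okafor $268,690 + $117,200 = $385,890; Vance $268,690 + $375,400 = $644,090; Halvorsen $268,690 + $274,380 = $543,070.

Becker: $1,113,800; Okafor: $385,890; Vance: $644,090; Halvorsen: $543,070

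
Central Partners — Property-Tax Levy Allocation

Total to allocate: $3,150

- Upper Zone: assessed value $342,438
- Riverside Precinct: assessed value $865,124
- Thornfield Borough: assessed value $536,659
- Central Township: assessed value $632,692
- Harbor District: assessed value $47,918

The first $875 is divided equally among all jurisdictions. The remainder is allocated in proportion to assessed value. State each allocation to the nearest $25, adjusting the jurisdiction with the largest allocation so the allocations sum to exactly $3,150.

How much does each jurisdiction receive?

Equal tier: $875 ÷ 5 = $175 apiece.
Remainder $2,275 by assessed value (total 2,424,831): Upper Zone 321.28 → $325; Riverside Precinct 811.67 → $800; Thornfield Borough 503.50 → $500; Central Township 593.60 → $600; Harbor District 44.96 → $50.
Totals: Upper Zone $175 + $325 = $500; Riverside Precinct $175 + $800 = $975; Thornfield Borough $175 + $500 = $675; Central Township $175 + $600 = $775; Harbor District $175 + $50 = $225.

Upper Zone: $500 | Riverside Precinct: $975 | Thornfield Borough: $675 | Central Township: $775 | Harbor District: $225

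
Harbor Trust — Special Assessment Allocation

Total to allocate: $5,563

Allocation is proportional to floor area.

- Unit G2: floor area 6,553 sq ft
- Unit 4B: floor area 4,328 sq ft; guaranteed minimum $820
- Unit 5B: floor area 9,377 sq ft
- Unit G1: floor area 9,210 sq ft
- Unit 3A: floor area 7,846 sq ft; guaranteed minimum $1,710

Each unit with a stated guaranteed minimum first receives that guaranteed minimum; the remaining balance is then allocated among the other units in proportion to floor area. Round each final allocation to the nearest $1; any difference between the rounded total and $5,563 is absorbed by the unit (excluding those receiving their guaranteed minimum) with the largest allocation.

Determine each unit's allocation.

Unit G2: $791 · Unit 4B: $820 · Unit 5B: $1,131 · Unit G1: $1,111 · Unit 3A: $1,710

Fund the minimums — Unit 4B $820; Unit 3A $1,710. Remaining pool $3,033.
Remaining pool split over remaining floor area 25,140: Unit G2 790.58 → $791; Unit 5B 1,131.28 → $1,131; Unit G1 1,111.13 → $1,111.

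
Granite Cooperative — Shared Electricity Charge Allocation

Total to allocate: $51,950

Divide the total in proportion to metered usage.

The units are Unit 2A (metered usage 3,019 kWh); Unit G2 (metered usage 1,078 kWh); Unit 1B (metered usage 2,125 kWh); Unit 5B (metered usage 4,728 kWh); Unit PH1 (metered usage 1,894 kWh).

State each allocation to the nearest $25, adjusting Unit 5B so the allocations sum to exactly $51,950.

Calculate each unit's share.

Unit 2A: $12,200 | Unit G2: $4,350 | Unit 1B: $8,600 | Unit 5B: $19,150 | Unit PH1: $7,650

Sum of metered usage: 12,844.
Raw shares: Unit 2A 3,019/12,844 × $51,950 = 12,210.92; Unit G2 1,078/12,844 × $51,950 = 4,360.18; Unit 1B 2,125/12,844 × $51,950 = 8,594.97; Unit 5B 4,728/12,844 × $51,950 = 19,123.29; Unit PH1 1,894/12,844 × $51,950 = 7,660.64.
Rounded to nearest $25: Unit 2A $12,200; Unit G2 $4,350; Unit 1B $8,600; Unit 5B $19,125; Unit PH1 $7,650. Sum = $51,925.
Difference $51,950 − $51,925 = +$25 applied to Unit 5B: Unit 5B becomes $19,150.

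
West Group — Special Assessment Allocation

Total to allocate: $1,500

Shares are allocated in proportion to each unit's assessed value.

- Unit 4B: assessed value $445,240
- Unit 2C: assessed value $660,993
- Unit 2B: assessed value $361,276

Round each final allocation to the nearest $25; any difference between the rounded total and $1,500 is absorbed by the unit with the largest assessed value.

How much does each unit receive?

Unit 4B: $450 · Unit 2C: $675 · Unit 2B: $375

Assessed value total: 445,240 + 660,993 + 361,276 = 1,467,509.
Unrounded shares: Unit 4B 455.10; Unit 2C 675.63; Unit 2B 369.27.
Rounded to nearest $25: Unit 4B $450; Unit 2C $675; Unit 2B $375. Sum = $1,500.
Rounded total matches; no reconciliation needed.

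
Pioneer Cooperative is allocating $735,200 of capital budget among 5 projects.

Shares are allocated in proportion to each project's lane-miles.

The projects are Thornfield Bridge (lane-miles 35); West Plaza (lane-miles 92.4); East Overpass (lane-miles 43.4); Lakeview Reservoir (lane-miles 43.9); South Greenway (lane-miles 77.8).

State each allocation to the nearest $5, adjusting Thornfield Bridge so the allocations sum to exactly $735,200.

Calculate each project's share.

Thornfield Bridge: $87,970; West Plaza: $232,250; East Overpass: $109,085; Lakeview Reservoir: $110,345; South Greenway: $195,550

Sum of lane-miles: 292.5.
Raw shares: Thornfield Bridge 35/292.5 × $735,200 = 87,972.65; West Plaza 92.4/292.5 × $735,200 = 232,247.79; East Overpass 43.4/292.5 × $735,200 = 109,086.09; Lakeview Reservoir 43.9/292.5 × $735,200 = 110,342.84; South Greenway 77.8/292.5 × $735,200 = 195,550.63.
After rounding ($5): Thornfield Bridge $87,975; West Plaza $232,250; East Overpass $109,085; Lakeview Reservoir $110,345; South Greenway $195,550. Sum = $735,205.
Difference $735,200 − $735,205 = −$5 applied to Thornfield Bridge: Thornfield Bridge becomes $87,970.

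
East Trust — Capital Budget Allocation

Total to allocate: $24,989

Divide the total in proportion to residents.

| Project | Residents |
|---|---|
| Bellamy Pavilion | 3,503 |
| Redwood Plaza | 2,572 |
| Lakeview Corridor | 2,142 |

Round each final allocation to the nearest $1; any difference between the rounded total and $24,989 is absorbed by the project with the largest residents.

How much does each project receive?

Bellamy Pavilion: $10,653; Redwood Plaza: $7,822; Lakeview Corridor: $6,514

Residents total: 3,503 + 2,572 + 2,142 = 8,217.
Unrounded shares: Bellamy Pavilion 10,653.09; Redwood Plaza 7,821.80; Lakeview Corridor 6,514.11.
Rounded to nearest $1: Bellamy Pavilion $10,653; Redwood Plaza $7,822; Lakeview Corridor $6,514. Sum = $24,989.
No rounding difference to absorb.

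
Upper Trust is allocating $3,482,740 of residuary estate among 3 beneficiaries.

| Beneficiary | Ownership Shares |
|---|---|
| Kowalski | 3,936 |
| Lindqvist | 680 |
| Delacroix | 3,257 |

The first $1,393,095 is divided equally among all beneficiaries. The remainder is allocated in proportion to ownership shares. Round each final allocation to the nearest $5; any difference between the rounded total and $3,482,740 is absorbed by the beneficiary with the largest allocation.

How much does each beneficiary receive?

Kowalski: $1,509,055 · Lindqvist: $644,850 · Delacroix: $1,328,835

First tranche $1,393,095 split equally: $464,365 each.
Remainder $2,089,645 by ownership shares (total 7,873): Kowalski 1,044,689.79 → $1,044,690; Lindqvist 180,485.02 → $180,485; Delacroix 864,470.18 → $864,470.
Totals: Kowalski $464,365 + $1,044,690 = $1,509,055; Lindqvist $464,365 + $180,485 = $644,850; Delacroix $464,365 + $864,470 = $1,328,835.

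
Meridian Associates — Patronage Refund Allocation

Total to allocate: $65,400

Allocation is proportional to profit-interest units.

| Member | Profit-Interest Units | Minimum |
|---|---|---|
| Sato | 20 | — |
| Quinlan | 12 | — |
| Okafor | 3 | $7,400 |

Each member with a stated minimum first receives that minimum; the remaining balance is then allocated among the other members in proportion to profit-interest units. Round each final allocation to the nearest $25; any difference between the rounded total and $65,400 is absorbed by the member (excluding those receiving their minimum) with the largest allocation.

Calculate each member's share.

Fund the minimums — Okafor $7,400. Remaining pool $58,000.
Remaining pool split over remaining profit-interest units 32: Sato 36,250.00 → $36,250; Quinlan 21,750.00 → $21,750.

Sato: $36,250 | Quinlan: $21,750 | Okafor: $7,400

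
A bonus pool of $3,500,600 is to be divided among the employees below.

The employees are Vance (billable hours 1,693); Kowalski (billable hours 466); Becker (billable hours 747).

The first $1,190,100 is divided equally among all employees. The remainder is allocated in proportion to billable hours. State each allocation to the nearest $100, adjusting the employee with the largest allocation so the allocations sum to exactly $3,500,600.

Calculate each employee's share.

Vance: $1,742,800 | Kowalski: $767,200 | Becker: $990,600

Equal tier: $1,190,100 ÷ 3 = $396,700 apiece.
Remainder $2,310,500 by billable hours (total 2,906): Vance 1,346,069.00 → $1,346,100; Kowalski 370,506.88 → $370,500; Becker 593,924.12 → $593,900.
Totals: Vance $396,700 + $1,346,100 = $1,742,800; Kowalski $396,700 + $370,500 = $767,200; Becker $396,700 + $593,900 = $990,600.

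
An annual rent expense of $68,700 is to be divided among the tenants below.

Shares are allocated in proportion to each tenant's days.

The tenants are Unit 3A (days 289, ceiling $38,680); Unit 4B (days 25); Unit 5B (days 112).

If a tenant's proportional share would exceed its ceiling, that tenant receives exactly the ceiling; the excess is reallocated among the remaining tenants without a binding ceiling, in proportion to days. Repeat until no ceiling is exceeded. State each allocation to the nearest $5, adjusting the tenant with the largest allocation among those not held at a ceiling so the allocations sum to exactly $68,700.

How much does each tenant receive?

Unit 3A: $38,680; Unit 4B: $5,480; Unit 5B: $24,540

Sum of days: 426.
Unconstrained shares: Unit 3A 46,606.34; Unit 4B 4,031.69; Unit 5B 18,061.97.
Cap binds for Unit 3A ($38,680); balance $30,020 reallocated over remaining days 137.
Remaining shares: Unit 4B 5,478.10 → $5,480; Unit 5B 24,541.90 → $24,540.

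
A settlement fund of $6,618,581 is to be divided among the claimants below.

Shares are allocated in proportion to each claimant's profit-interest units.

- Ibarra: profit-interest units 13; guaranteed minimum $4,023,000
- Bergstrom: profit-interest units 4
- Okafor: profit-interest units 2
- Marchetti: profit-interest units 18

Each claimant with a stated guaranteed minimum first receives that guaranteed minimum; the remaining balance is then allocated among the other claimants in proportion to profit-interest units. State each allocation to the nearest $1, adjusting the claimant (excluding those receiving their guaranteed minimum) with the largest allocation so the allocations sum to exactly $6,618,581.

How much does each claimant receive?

Ibarra: $4,023,000 · Bergstrom: $432,597 · Okafor: $216,298 · Marchetti: $1,946,686

Fund the minimums — Ibarra $4,023,000. Remaining pool $2,595,581.
Remaining pool split over remaining profit-interest units 24: Bergstrom 432,596.83 → $432,597; Okafor 216,298.42 → $216,298; Marchetti 1,946,685.75 → $1,946,686.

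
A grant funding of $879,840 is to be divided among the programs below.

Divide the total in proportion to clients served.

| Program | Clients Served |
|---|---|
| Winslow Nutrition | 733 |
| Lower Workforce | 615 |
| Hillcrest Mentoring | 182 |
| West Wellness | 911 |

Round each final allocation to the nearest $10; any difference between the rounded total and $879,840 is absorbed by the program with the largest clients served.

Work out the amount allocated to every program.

Clients served total: 2,441.
Proportional shares: Winslow Nutrition 733/2,441 × $879,840 = 264,204.31; Lower Workforce 615/2,441 × $879,840 = 221,672.10; Hillcrest Mentoring 182/2,441 × $879,840 = 65,600.52; West Wellness 911/2,441 × $879,840 = 328,363.06.
After rounding ($10): Winslow Nutrition $264,200; Lower Workforce $221,670; Hillcrest Mentoring $65,600; West Wellness $328,360. Sum = $879,830.
Difference $879,840 − $879,830 = +$10 applied to largest clients served (West Wellness): West Wellness becomes $328,370.

Winslow Nutrition: $264,200 | Lower Workforce: $221,670 | Hillcrest Mentoring: $65,600 | West Wellness: $328,370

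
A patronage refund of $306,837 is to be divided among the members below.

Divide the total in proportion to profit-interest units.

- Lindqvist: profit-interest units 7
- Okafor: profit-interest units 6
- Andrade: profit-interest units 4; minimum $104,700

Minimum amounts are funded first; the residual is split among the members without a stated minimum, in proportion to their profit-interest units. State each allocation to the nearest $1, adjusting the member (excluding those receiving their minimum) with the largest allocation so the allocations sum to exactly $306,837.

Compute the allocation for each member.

Lindqvist: $108,843 · Okafor: $93,294 · Andrade: $104,700

Minimums first: Andrade $104,700. Residual $202,137.
Residual split over remaining profit-interest units 13: Lindqvist 108,843.00 → $108,843; Okafor 93,294.00 → $93,294.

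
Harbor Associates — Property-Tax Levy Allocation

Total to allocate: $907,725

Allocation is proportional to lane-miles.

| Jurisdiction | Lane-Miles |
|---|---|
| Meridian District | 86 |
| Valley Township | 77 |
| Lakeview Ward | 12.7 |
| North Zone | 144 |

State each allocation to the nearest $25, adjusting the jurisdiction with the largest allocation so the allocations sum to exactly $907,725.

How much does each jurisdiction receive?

Meridian District: $244,175 | Valley Township: $218,625 | Lakeview Ward: $36,050 | North Zone: $408,875

Sum of lane-miles: 319.7.
Unrounded shares: Meridian District 86/319.7 × $907,725 = 244,180.01; Valley Township 77/319.7 × $907,725 = 218,626.29; Lakeview Ward 12.7/319.7 × $907,725 = 36,059.14; North Zone 144/319.7 × $907,725 = 408,859.56.
After rounding ($25): Meridian District $244,175; Valley Township $218,625; Lakeview Ward $36,050; North Zone $408,850. Sum = $907,700.
Difference $907,725 − $907,700 = +$25 applied to largest allocation (North Zone): North Zone becomes $408,875.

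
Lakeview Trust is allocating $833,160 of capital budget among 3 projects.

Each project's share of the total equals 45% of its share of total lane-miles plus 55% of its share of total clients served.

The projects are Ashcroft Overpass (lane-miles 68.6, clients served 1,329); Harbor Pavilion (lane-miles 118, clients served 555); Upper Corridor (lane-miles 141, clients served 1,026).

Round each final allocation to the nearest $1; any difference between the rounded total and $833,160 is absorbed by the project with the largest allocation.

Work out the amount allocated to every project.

Totals — lane-miles 327.6, clients served 2,910.
Blended shares (45% lane-miles + 55% clients served): Ashcroft Overpass 0.3454; Harbor Pavilion 0.2670; Upper Corridor 0.3876.
Raw shares: Ashcroft Overpass 287,787.07; Harbor Pavilion 222,441.07; Upper Corridor 322,931.85.
After rounding ($1): Ashcroft Overpass $287,787; Harbor Pavilion $222,441; Upper Corridor $322,932. Sum = $833,160.
No rounding difference to absorb.

Ashcroft Overpass: $287,787 · Harbor Pavilion: $222,441 · Upper Corridor: $322,932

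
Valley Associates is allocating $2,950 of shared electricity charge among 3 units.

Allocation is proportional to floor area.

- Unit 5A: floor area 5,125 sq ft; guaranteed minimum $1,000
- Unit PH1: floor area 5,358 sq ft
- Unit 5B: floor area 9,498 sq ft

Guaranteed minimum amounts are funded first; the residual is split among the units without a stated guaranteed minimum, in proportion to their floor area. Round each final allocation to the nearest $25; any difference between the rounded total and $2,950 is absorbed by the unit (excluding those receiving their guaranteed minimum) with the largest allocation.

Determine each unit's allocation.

Unit 5A: $1,000; Unit PH1: $700; Unit 5B: $1,250

Minimums first: Unit 5A $1,000. Balance $1,950.
Balance split over remaining floor area 14,856: Unit PH1 703.29 → $700; Unit 5B 1,246.71 → $1,250.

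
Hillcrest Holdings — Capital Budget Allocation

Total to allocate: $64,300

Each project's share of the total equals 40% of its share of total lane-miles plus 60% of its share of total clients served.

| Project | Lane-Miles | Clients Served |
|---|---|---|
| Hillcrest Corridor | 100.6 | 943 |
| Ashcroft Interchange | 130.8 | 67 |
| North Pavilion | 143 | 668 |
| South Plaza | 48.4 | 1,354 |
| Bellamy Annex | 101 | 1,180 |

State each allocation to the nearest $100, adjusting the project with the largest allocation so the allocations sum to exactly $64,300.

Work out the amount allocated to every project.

Lane-miles total 523.8; clients served total 4,212.
Combined weights (40% lane-miles + 60% clients served): Hillcrest Corridor 0.2112; Ashcroft Interchange 0.1094; North Pavilion 0.2044; South Plaza 0.2298; Bellamy Annex 0.2452.
Pro-rata amounts: Hillcrest Corridor 13,577.18; Ashcroft Interchange 7,036.32; North Pavilion 13,140.26; South Plaza 14,778.59; Bellamy Annex 15,767.64.
After rounding ($100): Hillcrest Corridor $13,600; Ashcroft Interchange $7,000; North Pavilion $13,100; South Plaza $14,800; Bellamy Annex $15,800. Sum = $64,300.
No rounding difference to absorb.

Hillcrest Corridor: $13,600 · Ashcroft Interchange: $7,000 · North Pavilion: $13,100 · South Plaza: $14,800 · Bellamy Annex: $15,800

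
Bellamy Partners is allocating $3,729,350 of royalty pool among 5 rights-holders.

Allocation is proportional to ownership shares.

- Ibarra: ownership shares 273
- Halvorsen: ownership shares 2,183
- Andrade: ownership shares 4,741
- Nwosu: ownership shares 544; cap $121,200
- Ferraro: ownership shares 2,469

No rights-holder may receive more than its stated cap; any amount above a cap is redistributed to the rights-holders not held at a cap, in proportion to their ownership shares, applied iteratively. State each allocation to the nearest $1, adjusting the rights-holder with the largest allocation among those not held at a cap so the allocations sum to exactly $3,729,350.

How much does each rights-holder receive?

Ownership shares total: 10,210.
Pro-rata shares before constraints: Ibarra 99,717.19; Halvorsen 797,372.29; Andrade 1,731,718.74; Nwosu 198,703.86; Ferraro 901,837.92.
Cap binds for Nwosu ($121,200); residual $3,608,150 reallocated over remaining ownership shares 9,666.
Shares after redistribution: Ibarra 101,906.16 → $101,906; Halvorsen 814,876.00 → $814,876; Andrade 1,769,733.00 → $1,769,733; Ferraro 921,634.84 → $921,635.

Ibarra: $101,906 | Halvorsen: $814,876 | Andrade: $1,769,733 | Nwosu: $121,200 | Ferraro: $921,635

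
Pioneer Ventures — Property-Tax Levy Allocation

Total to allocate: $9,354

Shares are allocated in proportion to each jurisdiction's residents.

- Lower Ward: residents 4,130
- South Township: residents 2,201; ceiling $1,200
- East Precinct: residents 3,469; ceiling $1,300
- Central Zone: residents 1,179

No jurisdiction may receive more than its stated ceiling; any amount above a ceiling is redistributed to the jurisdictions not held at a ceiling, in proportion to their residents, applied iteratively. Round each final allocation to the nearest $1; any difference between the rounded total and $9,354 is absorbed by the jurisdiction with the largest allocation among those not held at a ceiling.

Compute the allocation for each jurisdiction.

Total residents = 10,979.
Proportional shares (ignoring caps): Lower Ward 3,518.72; South Township 1,875.23; East Precinct 2,955.55; Central Zone 1,004.496.
Cap binds for South Township ($1,200), East Precinct ($1,300); balance $6,854 reallocated over remaining residents 5,309.
Shares after redistribution: Lower Ward 5,331.89 → $5,332; Central Zone 1,522.11 → $1,522.

Lower Ward: $5,332 | South Township: $1,200 | East Precinct: $1,300 | Central Zone: $1,522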